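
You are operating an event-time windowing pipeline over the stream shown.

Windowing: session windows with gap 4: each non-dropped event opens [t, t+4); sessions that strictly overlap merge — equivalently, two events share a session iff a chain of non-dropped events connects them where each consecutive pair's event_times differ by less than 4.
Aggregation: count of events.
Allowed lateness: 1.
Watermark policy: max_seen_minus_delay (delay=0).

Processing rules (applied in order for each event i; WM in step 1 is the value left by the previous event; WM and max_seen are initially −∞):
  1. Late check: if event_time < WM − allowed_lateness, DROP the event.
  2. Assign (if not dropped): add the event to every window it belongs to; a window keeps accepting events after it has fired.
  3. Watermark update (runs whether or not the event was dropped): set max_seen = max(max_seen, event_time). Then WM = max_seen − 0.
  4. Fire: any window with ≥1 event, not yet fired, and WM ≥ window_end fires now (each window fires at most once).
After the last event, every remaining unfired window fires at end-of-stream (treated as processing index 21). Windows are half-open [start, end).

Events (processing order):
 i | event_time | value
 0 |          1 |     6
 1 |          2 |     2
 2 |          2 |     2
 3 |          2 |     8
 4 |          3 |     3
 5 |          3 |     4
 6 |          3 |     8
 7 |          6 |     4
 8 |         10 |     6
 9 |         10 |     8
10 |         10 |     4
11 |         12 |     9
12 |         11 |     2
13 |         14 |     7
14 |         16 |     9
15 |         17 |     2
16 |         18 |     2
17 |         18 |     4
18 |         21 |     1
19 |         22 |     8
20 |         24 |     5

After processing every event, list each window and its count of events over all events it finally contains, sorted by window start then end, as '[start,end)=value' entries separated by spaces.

i=0 t=1 v=6: → [1,5); WM=1
i=1 t=2 v=2: → [1,6); WM=2
i=2 t=2 v=2: → [1,6); WM=2
i=3 t=2 v=8: → [1,6); WM=2
i=4 t=3 v=3: → [1,7); WM=3
i=5 t=3 v=4: → [1,7); WM=3
i=6 t=3 v=8: → [1,7); WM=3
i=7 t=6 v=4: → [1,10); WM=6
i=8 t=10 v=6: → [10,14); WM=10
i=9 t=10 v=8: → [10,14); WM=10
i=10 t=10 v=4: → [10,14); WM=10
i=11 t=12 v=9: → [10,16); WM=12
i=12 t=11 v=2: → [10,16); WM=12
i=13 t=14 v=7: → [10,18); WM=14
i=14 t=16 v=9: → [10,20); WM=16
i=15 t=17 v=2: → [10,21); WM=17
i=16 t=18 v=2: → [10,22); WM=18
i=17 t=18 v=4: → [10,22); WM=18
i=18 t=21 v=1: → [10,25); WM=21
i=19 t=22 v=8: → [10,26); WM=22
i=20 t=24 v=5: → [10,28); WM=24

[1,10)=8 [10,28)=13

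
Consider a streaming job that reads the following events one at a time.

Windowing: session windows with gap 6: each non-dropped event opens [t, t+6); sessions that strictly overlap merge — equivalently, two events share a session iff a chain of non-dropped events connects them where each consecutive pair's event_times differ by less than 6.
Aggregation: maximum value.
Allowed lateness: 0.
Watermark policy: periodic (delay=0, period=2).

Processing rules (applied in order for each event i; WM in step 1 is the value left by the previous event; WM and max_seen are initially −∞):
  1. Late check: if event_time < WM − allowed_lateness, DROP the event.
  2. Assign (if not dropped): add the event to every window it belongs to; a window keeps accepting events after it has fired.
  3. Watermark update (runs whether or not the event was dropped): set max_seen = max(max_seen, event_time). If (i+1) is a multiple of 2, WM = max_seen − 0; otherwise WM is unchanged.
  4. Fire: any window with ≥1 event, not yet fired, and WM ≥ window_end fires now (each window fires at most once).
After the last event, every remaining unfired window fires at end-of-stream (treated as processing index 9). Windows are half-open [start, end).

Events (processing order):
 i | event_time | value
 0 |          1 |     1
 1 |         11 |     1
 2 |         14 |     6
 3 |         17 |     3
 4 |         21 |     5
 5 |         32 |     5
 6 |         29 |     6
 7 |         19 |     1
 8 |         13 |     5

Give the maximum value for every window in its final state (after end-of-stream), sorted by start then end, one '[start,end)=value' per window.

i=0 t=1 v=1: → [1,7); WM=−∞
i=1 t=11 v=1: → [11,17); WM=11
i=2 t=14 v=6: → [11,20); WM=11
i=3 t=17 v=3: → [11,23); WM=17
i=4 t=21 v=5: → [11,27); WM=17
i=5 t=32 v=5: → [32,38); WM=32
i=6 t=29 v=6: DROP (t<32-0); WM=32
i=7 t=19 v=1: DROP (t<32-0); WM=32
i=8 t=13 v=5: DROP (t<32-0); WM=32

[1,7)=1 [11,27)=6 [32,38)=5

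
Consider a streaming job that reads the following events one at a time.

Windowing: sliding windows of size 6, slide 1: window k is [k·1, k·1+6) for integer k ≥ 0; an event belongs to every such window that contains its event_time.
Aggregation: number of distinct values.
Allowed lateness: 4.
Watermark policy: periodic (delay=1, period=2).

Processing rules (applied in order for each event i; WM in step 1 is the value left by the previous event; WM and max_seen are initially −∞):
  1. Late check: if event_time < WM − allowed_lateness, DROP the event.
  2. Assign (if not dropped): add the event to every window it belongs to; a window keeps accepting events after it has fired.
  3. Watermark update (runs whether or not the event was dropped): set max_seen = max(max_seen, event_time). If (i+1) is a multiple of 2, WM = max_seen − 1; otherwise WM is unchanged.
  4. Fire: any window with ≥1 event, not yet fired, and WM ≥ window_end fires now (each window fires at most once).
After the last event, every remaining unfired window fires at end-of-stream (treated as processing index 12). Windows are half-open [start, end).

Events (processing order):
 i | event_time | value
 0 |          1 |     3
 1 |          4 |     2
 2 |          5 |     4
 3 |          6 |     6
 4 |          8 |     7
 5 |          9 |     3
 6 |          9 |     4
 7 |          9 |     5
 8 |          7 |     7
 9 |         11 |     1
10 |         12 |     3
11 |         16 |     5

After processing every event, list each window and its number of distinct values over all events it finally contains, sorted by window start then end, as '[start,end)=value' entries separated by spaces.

[0,6)=3 [1,7)=4 [2,8)=4 [3,9)=4 [4,10)=6 [5,11)=5 [6,12)=6 [7,13)=5 [8,14)=5 [9,15)=4 [10,16)=2 [11,17)=3 [12,18)=2 [13,19)=1 [14,20)=1 [15,21)=1 [16,22)=1

i=0 t=1 v=3: → [1,7),[0,6); WM=−∞
i=1 t=4 v=2: → [4,10),[3,9),[2,8),[1,7),[0,6); WM=3
i=2 t=5 v=4: → [5,11),[4,10),[3,9),[2,8),[1,7),[0,6); WM=3
i=3 t=6 v=6: → [6,12),[5,11),[4,10),[3,9),[2,8),[1,7); WM=5
i=4 t=8 v=7: → [8,14),[7,13),[6,12),[5,11),[4,10),[3,9); WM=5
i=5 t=9 v=3: → [9,15),[8,14),[7,13),[6,12),[5,11),[4,10); WM=8; [0,6) fires=3 [1,7) fires=4 [2,8) fires=3
i=6 t=9 v=4: → [9,15),[8,14),[7,13),[6,12),[5,11),[4,10); WM=8
i=7 t=9 v=5: → [9,15),[8,14),[7,13),[6,12),[5,11),[4,10); WM=8
i=8 t=7 v=7: → [7,13),[6,12),[5,11),[4,10),[3,9),[2,8); WM=8
i=9 t=11 v=1: → [11,17),[10,16),[9,15),[8,14),[7,13),[6,12); WM=10; [3,9) fires=4 [4,10) fires=6
i=10 t=12 v=3: → [12,18),[11,17),[10,16),[9,15),[8,14),[7,13); WM=10
i=11 t=16 v=5: → [16,22),[15,21),[14,20),[13,19),[12,18),[11,17); WM=15; [5,11) fires=5 [6,12) fires=6 [7,13) fires=5 [8,14) fires=5 [9,15) fires=4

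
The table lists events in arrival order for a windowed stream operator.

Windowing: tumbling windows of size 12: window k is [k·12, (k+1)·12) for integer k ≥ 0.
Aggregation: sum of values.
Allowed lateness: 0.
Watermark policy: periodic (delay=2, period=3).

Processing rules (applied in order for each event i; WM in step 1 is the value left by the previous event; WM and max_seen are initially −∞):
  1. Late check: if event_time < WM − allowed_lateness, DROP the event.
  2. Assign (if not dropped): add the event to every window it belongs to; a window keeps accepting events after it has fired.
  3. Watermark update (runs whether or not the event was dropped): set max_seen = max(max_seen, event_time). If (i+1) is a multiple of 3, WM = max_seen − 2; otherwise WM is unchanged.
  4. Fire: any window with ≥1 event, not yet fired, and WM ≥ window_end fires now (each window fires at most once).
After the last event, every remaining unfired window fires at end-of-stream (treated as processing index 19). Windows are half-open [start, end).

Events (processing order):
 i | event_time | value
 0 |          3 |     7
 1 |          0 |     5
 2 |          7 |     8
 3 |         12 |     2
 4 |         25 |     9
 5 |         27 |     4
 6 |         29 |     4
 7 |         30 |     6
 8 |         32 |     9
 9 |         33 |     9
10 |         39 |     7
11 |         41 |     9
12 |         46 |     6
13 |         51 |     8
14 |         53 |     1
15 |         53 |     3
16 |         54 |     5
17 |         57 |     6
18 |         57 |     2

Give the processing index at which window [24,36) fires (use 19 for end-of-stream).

i=0 t=3 v=7: → [0,12); WM=−∞
i=1 t=0 v=5: → [0,12); WM=−∞
i=2 t=7 v=8: → [0,12); WM=5
i=3 t=12 v=2: → [12,24); WM=5
i=4 t=25 v=9: → [24,36); WM=5
i=5 t=27 v=4: → [24,36); WM=25; [0,12) fires=20 [12,24) fires=2
i=6 t=29 v=4: → [24,36); WM=25
i=7 t=30 v=6: → [24,36); WM=25
i=8 t=32 v=9: → [24,36); WM=30
i=9 t=33 v=9: → [24,36); WM=30
i=10 t=39 v=7: → [36,48); WM=30
i=11 t=41 v=9: → [36,48); WM=39; [24,36) fires=41
i=12 t=46 v=6: → [36,48); WM=39
i=13 t=51 v=8: → [48,60); WM=39
i=14 t=53 v=1: → [48,60); WM=51; [36,48) fires=22
i=15 t=53 v=3: → [48,60); WM=51
i=16 t=54 v=5: → [48,60); WM=51
i=17 t=57 v=6: → [48,60); WM=55
i=18 t=57 v=2: → [48,60); WM=55

11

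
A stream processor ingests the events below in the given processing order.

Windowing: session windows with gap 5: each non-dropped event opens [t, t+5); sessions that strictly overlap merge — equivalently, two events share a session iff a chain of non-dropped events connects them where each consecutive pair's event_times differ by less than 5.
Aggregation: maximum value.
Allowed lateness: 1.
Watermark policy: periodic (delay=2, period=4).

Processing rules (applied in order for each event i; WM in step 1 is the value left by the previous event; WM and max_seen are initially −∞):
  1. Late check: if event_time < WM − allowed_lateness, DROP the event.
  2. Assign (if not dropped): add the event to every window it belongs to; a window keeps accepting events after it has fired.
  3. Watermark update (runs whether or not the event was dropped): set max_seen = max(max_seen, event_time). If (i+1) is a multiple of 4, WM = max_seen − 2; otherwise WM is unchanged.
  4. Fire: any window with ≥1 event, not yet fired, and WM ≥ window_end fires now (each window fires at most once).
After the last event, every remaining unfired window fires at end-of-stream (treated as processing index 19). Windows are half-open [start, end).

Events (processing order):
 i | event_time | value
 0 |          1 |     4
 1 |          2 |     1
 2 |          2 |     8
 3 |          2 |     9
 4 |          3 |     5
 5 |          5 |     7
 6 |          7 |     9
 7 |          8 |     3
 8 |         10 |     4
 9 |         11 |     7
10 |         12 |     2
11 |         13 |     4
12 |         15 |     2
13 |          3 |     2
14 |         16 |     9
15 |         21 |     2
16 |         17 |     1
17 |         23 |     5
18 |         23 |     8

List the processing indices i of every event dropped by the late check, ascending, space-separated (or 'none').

13 16

i=0 t=1 v=4: → [1,6); WM=−∞
i=1 t=2 v=1: → [1,7); WM=−∞
i=2 t=2 v=8: → [1,7); WM=−∞
i=3 t=2 v=9: → [1,7); WM=0
i=4 t=3 v=5: → [1,8); WM=0
i=5 t=5 v=7: → [1,10); WM=0
i=6 t=7 v=9: → [1,12); WM=0
i=7 t=8 v=3: → [1,13); WM=6
i=8 t=10 v=4: → [1,15); WM=6
i=9 t=11 v=7: → [1,16); WM=6
i=10 t=12 v=2: → [1,17); WM=6
i=11 t=13 v=4: → [1,18); WM=11
i=12 t=15 v=2: → [1,20); WM=11
i=13 t=3 v=2: DROP (t<11-1); WM=11
i=14 t=16 v=9: → [1,21); WM=11
i=15 t=21 v=2: → [21,26); WM=19
i=16 t=17 v=1: DROP (t<19-1); WM=19
i=17 t=23 v=5: → [21,28); WM=19
i=18 t=23 v=8: → [21,28); WM=19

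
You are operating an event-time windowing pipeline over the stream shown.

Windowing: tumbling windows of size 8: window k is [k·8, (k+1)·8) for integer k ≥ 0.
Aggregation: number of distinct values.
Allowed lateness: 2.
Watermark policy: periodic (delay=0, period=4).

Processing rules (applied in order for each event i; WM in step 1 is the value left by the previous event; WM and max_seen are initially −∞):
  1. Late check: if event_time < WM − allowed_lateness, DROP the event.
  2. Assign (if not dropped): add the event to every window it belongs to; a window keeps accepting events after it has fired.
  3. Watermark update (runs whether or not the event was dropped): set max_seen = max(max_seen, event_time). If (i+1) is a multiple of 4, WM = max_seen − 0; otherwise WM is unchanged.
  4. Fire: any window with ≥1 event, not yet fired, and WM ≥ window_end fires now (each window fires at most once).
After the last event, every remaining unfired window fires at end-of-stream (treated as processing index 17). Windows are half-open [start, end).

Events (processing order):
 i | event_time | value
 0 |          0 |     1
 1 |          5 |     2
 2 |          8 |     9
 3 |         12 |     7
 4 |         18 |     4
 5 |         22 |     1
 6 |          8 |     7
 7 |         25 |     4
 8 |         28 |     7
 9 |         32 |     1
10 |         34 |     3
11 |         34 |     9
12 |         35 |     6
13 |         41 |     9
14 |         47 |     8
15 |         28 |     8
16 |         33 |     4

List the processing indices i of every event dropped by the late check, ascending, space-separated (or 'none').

6 15 16

i=0 t=0 v=1: → [0,8); WM=−∞
i=1 t=5 v=2: → [0,8); WM=−∞
i=2 t=8 v=9: → [8,16); WM=−∞
i=3 t=12 v=7: → [8,16); WM=12; [0,8) fires=2
i=4 t=18 v=4: → [16,24); WM=12
i=5 t=22 v=1: → [16,24); WM=12
i=6 t=8 v=7: DROP (t<12-2); WM=12
i=7 t=25 v=4: → [24,32); WM=25; [8,16) fires=2 [16,24) fires=2
i=8 t=28 v=7: → [24,32); WM=25
i=9 t=32 v=1: → [32,40); WM=25
i=10 t=34 v=3: → [32,40); WM=25
i=11 t=34 v=9: → [32,40); WM=34; [24,32) fires=2
i=12 t=35 v=6: → [32,40); WM=34
i=13 t=41 v=9: → [40,48); WM=34
i=14 t=47 v=8: → [40,48); WM=34
i=15 t=28 v=8: DROP (t<34-2); WM=47; [32,40) fires=4
i=16 t=33 v=4: DROP (t<47-2); WM=47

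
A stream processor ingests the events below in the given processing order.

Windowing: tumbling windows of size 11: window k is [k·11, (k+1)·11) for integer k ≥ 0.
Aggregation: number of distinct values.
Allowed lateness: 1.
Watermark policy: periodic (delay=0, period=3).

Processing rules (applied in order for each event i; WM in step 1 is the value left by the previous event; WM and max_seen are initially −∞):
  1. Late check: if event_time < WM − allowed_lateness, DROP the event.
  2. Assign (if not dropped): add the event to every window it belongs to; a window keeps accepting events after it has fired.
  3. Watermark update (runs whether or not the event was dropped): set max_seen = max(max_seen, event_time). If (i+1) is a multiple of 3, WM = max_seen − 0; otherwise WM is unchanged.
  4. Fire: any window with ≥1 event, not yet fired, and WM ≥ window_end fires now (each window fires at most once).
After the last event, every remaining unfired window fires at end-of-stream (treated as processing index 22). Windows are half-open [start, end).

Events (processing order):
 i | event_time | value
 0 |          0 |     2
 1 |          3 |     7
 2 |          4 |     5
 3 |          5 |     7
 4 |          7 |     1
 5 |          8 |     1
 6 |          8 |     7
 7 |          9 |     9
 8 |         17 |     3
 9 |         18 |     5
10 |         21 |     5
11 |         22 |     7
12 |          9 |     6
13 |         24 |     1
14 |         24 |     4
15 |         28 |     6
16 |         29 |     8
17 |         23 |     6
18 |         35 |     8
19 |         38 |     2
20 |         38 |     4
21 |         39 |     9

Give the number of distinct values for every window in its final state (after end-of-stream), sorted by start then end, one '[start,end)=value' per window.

[0,11)=5 [11,22)=2 [22,33)=5 [33,44)=4

i=0 t=0 v=2: → [0,11); WM=−∞
i=1 t=3 v=7: → [0,11); WM=−∞
i=2 t=4 v=5: → [0,11); WM=4
i=3 t=5 v=7: → [0,11); WM=4
i=4 t=7 v=1: → [0,11); WM=4
i=5 t=8 v=1: → [0,11); WM=8
i=6 t=8 v=7: → [0,11); WM=8
i=7 t=9 v=9: → [0,11); WM=8
i=8 t=17 v=3: → [11,22); WM=17; [0,11) fires=5
i=9 t=18 v=5: → [11,22); WM=17
i=10 t=21 v=5: → [11,22); WM=17
i=11 t=22 v=7: → [22,33); WM=22; [11,22) fires=2
i=12 t=9 v=6: DROP (t<22-1); WM=22
i=13 t=24 v=1: → [22,33); WM=22
i=14 t=24 v=4: → [22,33); WM=24
i=15 t=28 v=6: → [22,33); WM=24
i=16 t=29 v=8: → [22,33); WM=24
i=17 t=23 v=6: → [22,33); WM=29
i=18 t=35 v=8: → [33,44); WM=29
i=19 t=38 v=2: → [33,44); WM=29
i=20 t=38 v=4: → [33,44); WM=38; [22,33) fires=5
i=21 t=39 v=9: → [33,44); WM=38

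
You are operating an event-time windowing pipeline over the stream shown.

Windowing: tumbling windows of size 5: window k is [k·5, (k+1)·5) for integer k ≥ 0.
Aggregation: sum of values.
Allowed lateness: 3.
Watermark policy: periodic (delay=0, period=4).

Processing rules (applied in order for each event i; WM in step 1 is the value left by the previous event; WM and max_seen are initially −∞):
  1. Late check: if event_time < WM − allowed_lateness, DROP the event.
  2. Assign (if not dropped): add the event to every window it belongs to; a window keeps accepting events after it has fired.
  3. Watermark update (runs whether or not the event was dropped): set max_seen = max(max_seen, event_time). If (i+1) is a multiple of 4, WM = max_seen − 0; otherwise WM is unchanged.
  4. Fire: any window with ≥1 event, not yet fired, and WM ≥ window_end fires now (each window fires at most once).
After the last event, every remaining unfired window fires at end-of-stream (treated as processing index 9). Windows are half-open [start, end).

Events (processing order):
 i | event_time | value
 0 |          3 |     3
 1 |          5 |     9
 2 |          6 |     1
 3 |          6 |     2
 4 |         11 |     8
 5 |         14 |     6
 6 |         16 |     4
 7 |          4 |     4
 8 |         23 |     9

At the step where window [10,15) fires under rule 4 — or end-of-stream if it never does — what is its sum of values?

14

i=0 t=3 v=3: → [0,5); WM=−∞
i=1 t=5 v=9: → [5,10); WM=−∞
i=2 t=6 v=1: → [5,10); WM=−∞
i=3 t=6 v=2: → [5,10); WM=6; [0,5) fires=3
i=4 t=11 v=8: → [10,15); WM=6
i=5 t=14 v=6: → [10,15); WM=6
i=6 t=16 v=4: → [15,20); WM=6
i=7 t=4 v=4: → [0,5); WM=16; [5,10) fires=12 [10,15) fires=14
i=8 t=23 v=9: → [20,25); WM=16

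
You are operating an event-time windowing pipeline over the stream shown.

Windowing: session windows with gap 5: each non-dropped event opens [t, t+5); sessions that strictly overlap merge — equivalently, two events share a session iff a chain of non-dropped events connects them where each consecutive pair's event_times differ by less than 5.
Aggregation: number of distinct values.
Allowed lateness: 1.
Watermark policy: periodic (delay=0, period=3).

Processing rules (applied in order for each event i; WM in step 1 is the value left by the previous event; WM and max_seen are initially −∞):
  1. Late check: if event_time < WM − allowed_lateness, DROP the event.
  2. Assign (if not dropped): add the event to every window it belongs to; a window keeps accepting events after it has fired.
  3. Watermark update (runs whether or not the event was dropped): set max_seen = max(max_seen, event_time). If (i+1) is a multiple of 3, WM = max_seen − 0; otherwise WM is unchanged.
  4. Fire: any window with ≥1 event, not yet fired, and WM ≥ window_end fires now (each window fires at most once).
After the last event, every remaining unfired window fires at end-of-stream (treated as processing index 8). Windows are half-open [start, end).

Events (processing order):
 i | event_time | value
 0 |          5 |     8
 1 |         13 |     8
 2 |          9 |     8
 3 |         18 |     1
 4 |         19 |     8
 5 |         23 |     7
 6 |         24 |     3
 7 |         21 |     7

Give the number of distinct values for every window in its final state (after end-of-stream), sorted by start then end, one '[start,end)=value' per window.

[5,18)=1 [18,29)=4

i=0 t=5 v=8: → [5,10); WM=−∞
i=1 t=13 v=8: → [13,18); WM=−∞
i=2 t=9 v=8: → [5,18); WM=13
i=3 t=18 v=1: → [18,23); WM=13
i=4 t=19 v=8: → [18,24); WM=13
i=5 t=23 v=7: → [18,28); WM=23
i=6 t=24 v=3: → [18,29); WM=23
i=7 t=21 v=7: DROP (t<23-1); WM=23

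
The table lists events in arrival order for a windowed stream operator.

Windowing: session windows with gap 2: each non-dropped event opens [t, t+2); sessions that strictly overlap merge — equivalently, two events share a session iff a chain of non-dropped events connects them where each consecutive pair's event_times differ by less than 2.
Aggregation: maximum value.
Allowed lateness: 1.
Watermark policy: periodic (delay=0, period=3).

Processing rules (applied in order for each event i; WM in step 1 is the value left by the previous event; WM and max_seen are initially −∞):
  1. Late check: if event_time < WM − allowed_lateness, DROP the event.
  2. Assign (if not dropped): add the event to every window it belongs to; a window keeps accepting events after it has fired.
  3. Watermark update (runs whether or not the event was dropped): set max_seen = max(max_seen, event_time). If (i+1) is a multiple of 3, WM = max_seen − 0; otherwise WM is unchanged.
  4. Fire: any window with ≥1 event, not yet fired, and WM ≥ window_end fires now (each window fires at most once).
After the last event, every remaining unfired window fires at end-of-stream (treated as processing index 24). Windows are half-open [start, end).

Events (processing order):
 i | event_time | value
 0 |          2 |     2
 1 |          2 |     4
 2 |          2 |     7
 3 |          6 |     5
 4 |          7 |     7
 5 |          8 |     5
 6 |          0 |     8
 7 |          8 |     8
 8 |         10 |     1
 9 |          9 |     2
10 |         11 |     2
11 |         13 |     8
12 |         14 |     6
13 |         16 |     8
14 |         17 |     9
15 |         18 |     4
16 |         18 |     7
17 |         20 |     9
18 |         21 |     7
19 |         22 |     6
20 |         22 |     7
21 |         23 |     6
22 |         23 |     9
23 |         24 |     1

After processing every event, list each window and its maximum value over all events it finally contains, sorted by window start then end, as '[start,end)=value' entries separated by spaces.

i=0 t=2 v=2: → [2,4); WM=−∞
i=1 t=2 v=4: → [2,4); WM=−∞
i=2 t=2 v=7: → [2,4); WM=2
i=3 t=6 v=5: → [6,8); WM=2
i=4 t=7 v=7: → [6,9); WM=2
i=5 t=8 v=5: → [6,10); WM=8
i=6 t=0 v=8: DROP (t<8-1); WM=8
i=7 t=8 v=8: → [6,10); WM=8
i=8 t=10 v=1: → [10,12); WM=10
i=9 t=9 v=2: → [6,12); WM=10
i=10 t=11 v=2: → [6,13); WM=10
i=11 t=13 v=8: → [13,15); WM=13
i=12 t=14 v=6: → [13,16); WM=13
i=13 t=16 v=8: → [16,18); WM=13
i=14 t=17 v=9: → [16,19); WM=17
i=15 t=18 v=4: → [16,20); WM=17
i=16 t=18 v=7: → [16,20); WM=17
i=17 t=20 v=9: → [20,22); WM=20
i=18 t=21 v=7: → [20,23); WM=20
i=19 t=22 v=6: → [20,24); WM=20
i=20 t=22 v=7: → [20,24); WM=22
i=21 t=23 v=6: → [20,25); WM=22
i=22 t=23 v=9: → [20,25); WM=22
i=23 t=24 v=1: → [20,26); WM=24

[2,4)=7 [6,13)=8 [13,16)=8 [16,20)=9 [20,26)=9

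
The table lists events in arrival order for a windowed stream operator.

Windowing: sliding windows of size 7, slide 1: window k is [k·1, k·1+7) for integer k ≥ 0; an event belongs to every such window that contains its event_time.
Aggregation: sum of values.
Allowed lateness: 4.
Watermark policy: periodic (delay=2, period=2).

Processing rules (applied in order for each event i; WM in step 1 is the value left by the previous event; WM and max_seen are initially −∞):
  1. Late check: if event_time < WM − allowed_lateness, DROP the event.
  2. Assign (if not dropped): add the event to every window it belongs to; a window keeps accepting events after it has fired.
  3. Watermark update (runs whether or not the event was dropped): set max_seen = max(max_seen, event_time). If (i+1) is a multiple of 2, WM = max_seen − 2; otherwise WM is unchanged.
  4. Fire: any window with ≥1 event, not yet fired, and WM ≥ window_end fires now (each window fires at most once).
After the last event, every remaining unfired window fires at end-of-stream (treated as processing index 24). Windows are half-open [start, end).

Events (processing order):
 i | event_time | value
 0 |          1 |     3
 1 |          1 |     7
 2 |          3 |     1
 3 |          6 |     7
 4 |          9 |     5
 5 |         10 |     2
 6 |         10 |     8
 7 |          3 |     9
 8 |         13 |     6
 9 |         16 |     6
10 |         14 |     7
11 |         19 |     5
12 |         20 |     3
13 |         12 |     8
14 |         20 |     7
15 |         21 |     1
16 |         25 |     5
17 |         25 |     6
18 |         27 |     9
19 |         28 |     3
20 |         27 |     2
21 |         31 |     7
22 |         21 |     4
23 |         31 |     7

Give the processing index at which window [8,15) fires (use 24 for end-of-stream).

i=0 t=1 v=3: → [1,8),[0,7); WM=−∞
i=1 t=1 v=7: → [1,8),[0,7); WM=-1
i=2 t=3 v=1: → [3,10),[2,9),[1,8),[0,7); WM=-1
i=3 t=6 v=7: → [6,13),[5,12),[4,11),[3,10),[2,9),[1,8),[0,7); WM=4
i=4 t=9 v=5: → [9,16),[8,15),[7,14),[6,13),[5,12),[4,11),[3,10); WM=4
i=5 t=10 v=2: → [10,17),[9,16),[8,15),[7,14),[6,13),[5,12),[4,11); WM=8; [0,7) fires=18 [1,8) fires=18
i=6 t=10 v=8: → [10,17),[9,16),[8,15),[7,14),[6,13),[5,12),[4,11); WM=8
i=7 t=3 v=9: DROP (t<8-4); WM=8
i=8 t=13 v=6: → [13,20),[12,19),[11,18),[10,17),[9,16),[8,15),[7,14); WM=8
i=9 t=16 v=6: → [16,23),[15,22),[14,21),[13,20),[12,19),[11,18),[10,17); WM=14; [2,9) fires=8 [3,10) fires=13 [4,11) fires=22 [5,12) fires=22 [6,13) fires=22 [7,14) fires=21
i=10 t=14 v=7: → [14,21),[13,20),[12,19),[11,18),[10,17),[9,16),[8,15); WM=14
i=11 t=19 v=5: → [19,26),[18,25),[17,24),[16,23),[15,22),[14,21),[13,20); WM=17; [8,15) fires=28 [9,16) fires=28 [10,17) fires=29
i=12 t=20 v=3: → [20,27),[19,26),[18,25),[17,24),[16,23),[15,22),[14,21); WM=17
i=13 t=12 v=8: DROP (t<17-4); WM=18; [11,18) fires=19
i=14 t=20 v=7: → [20,27),[19,26),[18,25),[17,24),[16,23),[15,22),[14,21); WM=18
i=15 t=21 v=1: → [21,28),[20,27),[19,26),[18,25),[17,24),[16,23),[15,22); WM=19; [12,19) fires=19
i=16 t=25 v=5: → [25,32),[24,31),[23,30),[22,29),[21,28),[20,27),[19,26); WM=19
i=17 t=25 v=6: → [25,32),[24,31),[23,30),[22,29),[21,28),[20,27),[19,26); WM=23; [13,20) fires=24 [14,21) fires=28 [15,22) fires=22 [16,23) fires=22
i=18 t=27 v=9: → [27,34),[26,33),[25,32),[24,31),[23,30),[22,29),[21,28); WM=23
i=19 t=28 v=3: → [28,35),[27,34),[26,33),[25,32),[24,31),[23,30),[22,29); WM=26; [17,24) fires=16 [18,25) fires=16 [19,26) fires=27
i=20 t=27 v=2: → [27,34),[26,33),[25,32),[24,31),[23,30),[22,29),[21,28); WM=26
i=21 t=31 v=7: → [31,38),[30,37),[29,36),[28,35),[27,34),[26,33),[25,32); WM=29; [20,27) fires=22 [21,28) fires=23 [22,29) fires=25
i=22 t=21 v=4: DROP (t<29-4); WM=29
i=23 t=31 v=7: → [31,38),[30,37),[29,36),[28,35),[27,34),[26,33),[25,32); WM=29

11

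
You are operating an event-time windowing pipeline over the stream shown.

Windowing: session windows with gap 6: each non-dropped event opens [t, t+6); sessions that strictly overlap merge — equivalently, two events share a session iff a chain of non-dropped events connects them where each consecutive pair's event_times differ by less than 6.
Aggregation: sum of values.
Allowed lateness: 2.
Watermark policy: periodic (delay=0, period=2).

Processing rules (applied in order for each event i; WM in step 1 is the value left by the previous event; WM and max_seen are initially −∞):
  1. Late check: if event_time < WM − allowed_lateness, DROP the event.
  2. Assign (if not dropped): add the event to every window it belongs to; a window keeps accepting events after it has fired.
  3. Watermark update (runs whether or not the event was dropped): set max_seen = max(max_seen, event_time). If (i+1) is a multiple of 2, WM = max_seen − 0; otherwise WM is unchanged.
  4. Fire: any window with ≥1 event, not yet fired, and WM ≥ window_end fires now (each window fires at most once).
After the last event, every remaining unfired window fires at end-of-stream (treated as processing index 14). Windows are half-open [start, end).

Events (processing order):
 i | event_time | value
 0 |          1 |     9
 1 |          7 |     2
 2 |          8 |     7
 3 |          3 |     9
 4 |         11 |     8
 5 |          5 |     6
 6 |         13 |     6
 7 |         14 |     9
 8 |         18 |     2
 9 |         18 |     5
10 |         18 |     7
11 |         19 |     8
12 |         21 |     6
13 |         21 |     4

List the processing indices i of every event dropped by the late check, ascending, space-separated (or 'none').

i=0 t=1 v=9: → [1,7); WM=−∞
i=1 t=7 v=2: → [7,13); WM=7
i=2 t=8 v=7: → [7,14); WM=7
i=3 t=3 v=9: DROP (t<7-2); WM=8
i=4 t=11 v=8: → [7,17); WM=8
i=5 t=5 v=6: DROP (t<8-2); WM=11
i=6 t=13 v=6: → [7,19); WM=11
i=7 t=14 v=9: → [7,20); WM=14
i=8 t=18 v=2: → [7,24); WM=14
i=9 t=18 v=5: → [7,24); WM=18
i=10 t=18 v=7: → [7,24); WM=18
i=11 t=19 v=8: → [7,25); WM=19
i=12 t=21 v=6: → [7,27); WM=19
i=13 t=21 v=4: → [7,27); WM=21

3 5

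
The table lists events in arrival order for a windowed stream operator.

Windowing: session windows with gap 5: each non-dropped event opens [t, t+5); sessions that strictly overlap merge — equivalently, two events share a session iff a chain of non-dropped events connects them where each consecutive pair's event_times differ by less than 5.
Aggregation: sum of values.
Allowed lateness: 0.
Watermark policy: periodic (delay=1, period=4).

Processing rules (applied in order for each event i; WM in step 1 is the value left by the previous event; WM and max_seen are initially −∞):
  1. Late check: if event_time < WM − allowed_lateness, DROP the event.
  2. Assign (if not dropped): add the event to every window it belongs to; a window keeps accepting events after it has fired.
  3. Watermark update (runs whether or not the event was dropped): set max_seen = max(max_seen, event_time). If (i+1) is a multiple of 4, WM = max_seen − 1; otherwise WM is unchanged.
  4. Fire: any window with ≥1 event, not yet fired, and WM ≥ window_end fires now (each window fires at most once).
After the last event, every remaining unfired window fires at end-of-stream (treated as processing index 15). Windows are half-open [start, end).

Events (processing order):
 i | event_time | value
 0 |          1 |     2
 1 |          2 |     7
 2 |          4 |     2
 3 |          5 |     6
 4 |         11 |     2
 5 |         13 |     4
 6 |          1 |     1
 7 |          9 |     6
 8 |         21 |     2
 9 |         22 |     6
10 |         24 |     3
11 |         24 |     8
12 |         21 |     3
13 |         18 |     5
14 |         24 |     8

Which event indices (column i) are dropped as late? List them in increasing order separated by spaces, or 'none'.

i=0 t=1 v=2: → [1,6); WM=−∞
i=1 t=2 v=7: → [1,7); WM=−∞
i=2 t=4 v=2: → [1,9); WM=−∞
i=3 t=5 v=6: → [1,10); WM=4
i=4 t=11 v=2: → [11,16); WM=4
i=5 t=13 v=4: → [11,18); WM=4
i=6 t=1 v=1: DROP (t<4-0); WM=4
i=7 t=9 v=6: → [1,18); WM=12
i=8 t=21 v=2: → [21,26); WM=12
i=9 t=22 v=6: → [21,27); WM=12
i=10 t=24 v=3: → [21,29); WM=12
i=11 t=24 v=8: → [21,29); WM=23
i=12 t=21 v=3: DROP (t<23-0); WM=23
i=13 t=18 v=5: DROP (t<23-0); WM=23
i=14 t=24 v=8: → [21,29); WM=23

6 12 13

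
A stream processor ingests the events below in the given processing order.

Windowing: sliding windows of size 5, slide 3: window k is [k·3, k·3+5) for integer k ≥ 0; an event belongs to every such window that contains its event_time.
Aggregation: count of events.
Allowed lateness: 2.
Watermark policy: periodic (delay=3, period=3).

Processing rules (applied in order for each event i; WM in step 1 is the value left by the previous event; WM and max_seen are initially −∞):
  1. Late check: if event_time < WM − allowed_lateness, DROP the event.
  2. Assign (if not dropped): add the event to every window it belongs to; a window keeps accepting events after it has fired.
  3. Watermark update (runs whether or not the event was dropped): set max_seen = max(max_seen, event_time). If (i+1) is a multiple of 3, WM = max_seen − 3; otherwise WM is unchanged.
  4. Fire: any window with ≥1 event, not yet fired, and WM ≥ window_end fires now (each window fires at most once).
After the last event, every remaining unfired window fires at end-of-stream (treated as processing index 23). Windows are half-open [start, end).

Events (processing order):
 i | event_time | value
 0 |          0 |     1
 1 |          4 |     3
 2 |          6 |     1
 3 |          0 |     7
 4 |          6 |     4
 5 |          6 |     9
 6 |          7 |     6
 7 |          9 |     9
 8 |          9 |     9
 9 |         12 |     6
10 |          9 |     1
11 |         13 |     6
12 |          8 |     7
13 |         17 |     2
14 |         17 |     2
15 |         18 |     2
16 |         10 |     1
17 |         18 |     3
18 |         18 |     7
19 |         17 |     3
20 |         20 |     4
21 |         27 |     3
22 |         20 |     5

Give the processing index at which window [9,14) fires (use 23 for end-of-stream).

i=0 t=0 v=1: → [0,5); WM=−∞
i=1 t=4 v=3: → [3,8),[0,5); WM=−∞
i=2 t=6 v=1: → [6,11),[3,8); WM=3
i=3 t=0 v=7: DROP (t<3-2); WM=3
i=4 t=6 v=4: → [6,11),[3,8); WM=3
i=5 t=6 v=9: → [6,11),[3,8); WM=3
i=6 t=7 v=6: → [6,11),[3,8); WM=3
i=7 t=9 v=9: → [9,14),[6,11); WM=3
i=8 t=9 v=9: → [9,14),[6,11); WM=6; [0,5) fires=2
i=9 t=12 v=6: → [12,17),[9,14); WM=6
i=10 t=9 v=1: → [9,14),[6,11); WM=6
i=11 t=13 v=6: → [12,17),[9,14); WM=10; [3,8) fires=5
i=12 t=8 v=7: → [6,11); WM=10
i=13 t=17 v=2: → [15,20); WM=10
i=14 t=17 v=2: → [15,20); WM=14; [6,11) fires=8 [9,14) fires=5
i=15 t=18 v=2: → [18,23),[15,20); WM=14
i=16 t=10 v=1: DROP (t<14-2); WM=14
i=17 t=18 v=3: → [18,23),[15,20); WM=15
i=18 t=18 v=7: → [18,23),[15,20); WM=15
i=19 t=17 v=3: → [15,20); WM=15
i=20 t=20 v=4: → [18,23); WM=17; [12,17) fires=2
i=21 t=27 v=3: → [27,32),[24,29); WM=17
i=22 t=20 v=5: → [18,23); WM=17

14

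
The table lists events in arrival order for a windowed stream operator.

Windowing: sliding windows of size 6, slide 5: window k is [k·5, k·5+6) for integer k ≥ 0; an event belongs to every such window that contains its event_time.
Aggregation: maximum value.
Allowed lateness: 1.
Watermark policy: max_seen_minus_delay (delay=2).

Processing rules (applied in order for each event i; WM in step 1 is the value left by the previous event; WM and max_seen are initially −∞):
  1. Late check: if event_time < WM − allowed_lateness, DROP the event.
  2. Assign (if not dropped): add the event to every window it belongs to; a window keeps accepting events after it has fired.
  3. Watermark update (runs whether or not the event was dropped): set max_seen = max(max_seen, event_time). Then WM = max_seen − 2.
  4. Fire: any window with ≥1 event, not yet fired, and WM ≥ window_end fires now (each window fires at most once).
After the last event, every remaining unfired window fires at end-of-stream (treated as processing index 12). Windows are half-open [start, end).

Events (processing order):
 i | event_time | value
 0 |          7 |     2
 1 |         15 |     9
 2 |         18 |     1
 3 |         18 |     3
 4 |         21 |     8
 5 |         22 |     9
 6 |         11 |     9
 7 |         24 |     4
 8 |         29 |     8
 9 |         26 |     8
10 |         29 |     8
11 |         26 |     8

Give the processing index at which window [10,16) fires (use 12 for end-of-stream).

i=0 t=7 v=2: → [5,11); WM=5
i=1 t=15 v=9: → [15,21),[10,16); WM=13; [5,11) fires=2
i=2 t=18 v=1: → [15,21); WM=16; [10,16) fires=9
i=3 t=18 v=3: → [15,21); WM=16
i=4 t=21 v=8: → [20,26); WM=19
i=5 t=22 v=9: → [20,26); WM=20
i=6 t=11 v=9: DROP (t<20-1); WM=20
i=7 t=24 v=4: → [20,26); WM=22; [15,21) fires=9
i=8 t=29 v=8: → [25,31); WM=27; [20,26) fires=9
i=9 t=26 v=8: → [25,31); WM=27
i=10 t=29 v=8: → [25,31); WM=27
i=11 t=26 v=8: → [25,31); WM=27

2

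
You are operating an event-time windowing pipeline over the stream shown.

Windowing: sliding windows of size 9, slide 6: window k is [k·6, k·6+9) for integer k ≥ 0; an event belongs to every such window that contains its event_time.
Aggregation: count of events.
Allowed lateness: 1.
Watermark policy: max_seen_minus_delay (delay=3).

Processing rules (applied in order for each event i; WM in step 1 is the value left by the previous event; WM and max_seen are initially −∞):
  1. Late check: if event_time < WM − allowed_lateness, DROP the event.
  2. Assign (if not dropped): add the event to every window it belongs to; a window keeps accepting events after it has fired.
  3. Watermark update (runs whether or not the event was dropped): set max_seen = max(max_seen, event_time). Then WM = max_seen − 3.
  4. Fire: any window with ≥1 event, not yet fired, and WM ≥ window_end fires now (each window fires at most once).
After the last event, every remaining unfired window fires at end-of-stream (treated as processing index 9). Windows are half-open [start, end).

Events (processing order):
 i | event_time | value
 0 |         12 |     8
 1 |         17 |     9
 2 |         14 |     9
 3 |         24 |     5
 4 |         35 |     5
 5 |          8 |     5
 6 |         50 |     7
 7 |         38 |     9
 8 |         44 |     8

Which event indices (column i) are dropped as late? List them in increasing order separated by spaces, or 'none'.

5 7 8

i=0 t=12 v=8: → [12,21),[6,15); WM=9
i=1 t=17 v=9: → [12,21); WM=14
i=2 t=14 v=9: → [12,21),[6,15); WM=14
i=3 t=24 v=5: → [24,33),[18,27); WM=21; [6,15) fires=2 [12,21) fires=3
i=4 t=35 v=5: → [30,39); WM=32; [18,27) fires=1
i=5 t=8 v=5: DROP (t<32-1); WM=32
i=6 t=50 v=7: → [48,57),[42,51); WM=47; [24,33) fires=1 [30,39) fires=1
i=7 t=38 v=9: DROP (t<47-1); WM=47
i=8 t=44 v=8: DROP (t<47-1); WM=47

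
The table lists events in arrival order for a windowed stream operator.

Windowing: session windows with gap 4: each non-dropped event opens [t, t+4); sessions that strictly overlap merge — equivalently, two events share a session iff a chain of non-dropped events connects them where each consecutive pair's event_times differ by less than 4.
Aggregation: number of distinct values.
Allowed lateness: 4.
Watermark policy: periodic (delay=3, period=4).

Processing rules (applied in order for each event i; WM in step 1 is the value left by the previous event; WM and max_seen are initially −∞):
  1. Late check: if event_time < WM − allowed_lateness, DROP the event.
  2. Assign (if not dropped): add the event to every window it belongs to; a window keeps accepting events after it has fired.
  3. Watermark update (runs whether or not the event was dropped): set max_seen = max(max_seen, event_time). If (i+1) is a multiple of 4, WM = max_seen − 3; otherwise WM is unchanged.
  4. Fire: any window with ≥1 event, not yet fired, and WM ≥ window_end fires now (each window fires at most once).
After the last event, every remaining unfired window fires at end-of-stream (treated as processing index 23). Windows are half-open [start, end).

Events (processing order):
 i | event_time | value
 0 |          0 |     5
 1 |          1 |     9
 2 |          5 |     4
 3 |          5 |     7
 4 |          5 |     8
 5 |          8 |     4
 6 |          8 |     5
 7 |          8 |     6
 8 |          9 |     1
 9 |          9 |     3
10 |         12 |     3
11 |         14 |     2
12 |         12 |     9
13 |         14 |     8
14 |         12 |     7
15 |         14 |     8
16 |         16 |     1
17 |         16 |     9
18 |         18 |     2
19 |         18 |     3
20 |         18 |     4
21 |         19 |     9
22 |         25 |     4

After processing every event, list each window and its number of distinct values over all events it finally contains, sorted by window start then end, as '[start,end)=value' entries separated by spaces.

[0,5)=2 [5,23)=9 [25,29)=1

i=0 t=0 v=5: → [0,4); WM=−∞
i=1 t=1 v=9: → [0,5); WM=−∞
i=2 t=5 v=4: → [5,9); WM=−∞
i=3 t=5 v=7: → [5,9); WM=2
i=4 t=5 v=8: → [5,9); WM=2
i=5 t=8 v=4: → [5,12); WM=2
i=6 t=8 v=5: → [5,12); WM=2
i=7 t=8 v=6: → [5,12); WM=5
i=8 t=9 v=1: → [5,13); WM=5
i=9 t=9 v=3: → [5,13); WM=5
i=10 t=12 v=3: → [5,16); WM=5
i=11 t=14 v=2: → [5,18); WM=11
i=12 t=12 v=9: → [5,18); WM=11
i=13 t=14 v=8: → [5,18); WM=11
i=14 t=12 v=7: → [5,18); WM=11
i=15 t=14 v=8: → [5,18); WM=11
i=16 t=16 v=1: → [5,20); WM=11
i=17 t=16 v=9: → [5,20); WM=11
i=18 t=18 v=2: → [5,22); WM=11
i=19 t=18 v=3: → [5,22); WM=15
i=20 t=18 v=4: → [5,22); WM=15
i=21 t=19 v=9: → [5,23); WM=15
i=22 t=25 v=4: → [25,29); WM=15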